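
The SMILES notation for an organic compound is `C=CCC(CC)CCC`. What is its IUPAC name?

Counting along the main chain through the multiple bond gives 7 carbons: the parent is heptane.
There is one C=C double bond, indicated by the ending -ene.
The numbering direction is chosen so that numbering from this end puts the double bond at C-1 rather than C-6.
That gives the double bond between C-1 and C-2; an ethyl group at C-4.
Assembling the pieces gives 4-ethylhept-1-ene.

4-ethylhept-1-ene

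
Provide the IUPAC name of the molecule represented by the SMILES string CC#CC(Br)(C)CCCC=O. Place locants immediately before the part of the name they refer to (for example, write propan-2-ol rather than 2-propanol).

The longest chain bearing the –CHO group and the multiple bond is 8 carbons long (octane).
The highest-priority functional group is an aldehyde (terminal –CHO), so the name ends in -al.
A C≡C triple bond in the chain gives the infix -yne-.
Choose the numbering such that the aldehyde carbon is C-1 by definition.
With this numbering: the triple bond between C-6 and C-7; a bromo group at C-5; a methyl group at C-5.
Prefixes are listed alphabetically: bromo, methyl.
Assembling the pieces gives 5-bromo-5-methyloct-6-ynal.

5-bromo-5-methyloct-6-ynal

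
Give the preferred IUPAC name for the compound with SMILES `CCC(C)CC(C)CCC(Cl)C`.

The longest continuous carbon chain has 9 atoms, so the parent hydride is nonane.
Number the chain so that the substituent locant set {2,5,7} is lower than {3,5,8} at the first point of difference.
That gives a chloro group at C-2; methyl groups at C-5 and C-7.
Substituent prefixes are cited in alphabetical order (multiplying prefixes like di-/tri- are ignored for ordering).
Putting it together: 2-chloro-5,7-dimethylnonane.

2-chloro-5,7-dimethylnonane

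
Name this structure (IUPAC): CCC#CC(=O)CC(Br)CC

Counting along the main chain through the carbonyl and the multiple bond gives 9 carbons: the parent is nonane.
The highest-priority functional group is a ketone (C=O on an internal carbon), so the name ends in -one.
There is one C≡C triple bond, indicated by the ending -yne.
Number the chain so that numbering from this end puts the triple bond at C-3 rather than C-6.
With this numbering: the carbonyl at C-5; the triple bond between C-3 and C-4; a bromo group at C-7.
Assembling the pieces gives 7-bromonon-3-yn-5-one.

7-bromonon-3-yn-5-one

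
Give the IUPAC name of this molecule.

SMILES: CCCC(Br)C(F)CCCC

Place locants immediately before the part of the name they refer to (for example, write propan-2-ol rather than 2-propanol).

The parent chain contains 9 carbons (nonane).
Number the chain so that the substituent locant set {4,5} is lower than {5,6} at the first point of difference.
This places a bromo group at C-4; a fluoro group at C-5.
Substituent prefixes are cited in alphabetical order (multiplying prefixes like di-/tri- are ignored for ordering).
The name is 4-bromo-5-fluorononane.

4-bromo-5-fluorononane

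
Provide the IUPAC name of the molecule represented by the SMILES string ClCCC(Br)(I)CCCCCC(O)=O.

7-bromo-9-chloro-7-iodononanoic acid

The longest carbon chain that includes the –COOH group has 9 carbons, so the parent hydride is nonane.
A carboxylic acid (terminal –COOH) is the principal characteristic group, giving the suffix -oic acid.
Number the chain so that the carboxylic acid carbon is C-1 by definition.
That gives a bromo group at C-7; a chloro group at C-9; an iodo group at C-7.
Substituent prefixes are cited in alphabetical order (multiplying prefixes like di-/tri- are ignored for ordering).
Assembling the pieces gives 7-bromo-9-chloro-7-iodononanoic acid.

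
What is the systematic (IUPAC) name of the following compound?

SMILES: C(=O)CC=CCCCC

The longest carbon chain that includes the –CHO group and the multiple bond has 8 carbons, so the parent hydride is octane.
The highest-priority functional group is an aldehyde (terminal –CHO), so the name ends in -al.
The chain contains a C=C double bond, so the unsaturation ending is -ene.
The numbering direction is chosen so that the aldehyde carbon is C-1 by definition.
With this numbering: the double bond between C-3 and C-4.
Assembling the pieces gives oct-3-enal.

oct-3-enal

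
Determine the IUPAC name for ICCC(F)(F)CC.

3,3-difluoro-1-iodopentane

The longest carbon chain is 5 atoms: the parent is pentane.
The numbering direction is chosen so that the substituent locant set {1,3,3} is lower than {3,3,5} at the first point of difference.
This places two fluoro groups at C-3; an iodo group at C-1.
Prefixes are listed alphabetically: fluoro, iodo.
Assembling the pieces gives 3,3-difluoro-1-iodopentane.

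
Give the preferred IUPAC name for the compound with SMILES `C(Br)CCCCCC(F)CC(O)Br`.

The longest carbon chain that includes the –OH group has 9 carbons, so the parent hydride is nonane.
The principal characteristic group is an alcohol (–OH), named with the suffix -ol.
The numbering direction is chosen so that numbering from this end puts the hydroxyl group at C-1 rather than C-9.
With this numbering: the hydroxyl at C-1; bromo groups at C-1 and C-9; a fluoro group at C-3.
Prefixes are listed alphabetically: bromo, fluoro.
The name is 1,9-dibromo-3-fluorononan-1-ol.

1,9-dibromo-3-fluorononan-1-ol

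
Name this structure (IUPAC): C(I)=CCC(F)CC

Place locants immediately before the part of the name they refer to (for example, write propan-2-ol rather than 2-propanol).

The longest chain bearing the multiple bond is 6 carbons long (hexane).
There is one C=C double bond, indicated by the ending -ene.
The numbering direction is chosen so that numbering from this end puts the double bond at C-1 rather than C-5.
This places the double bond between C-1 and C-2; a fluoro group at C-4; an iodo group at C-1.
Prefixes are listed alphabetically: fluoro, iodo.
Putting it together: 4-fluoro-1-iodohex-1-ene.

4-fluoro-1-iodohex-1-ene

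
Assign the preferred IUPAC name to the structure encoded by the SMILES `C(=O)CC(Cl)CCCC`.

The longest carbon chain that includes the –CHO group has 7 carbons, so the parent hydride is heptane.
An aldehyde (terminal –CHO) is the principal characteristic group, giving the suffix -al.
Number the chain so that the aldehyde carbon is C-1 by definition.
With this numbering: a chloro group at C-3.
Assembling the pieces gives 3-chloroheptanal.

3-chloroheptanal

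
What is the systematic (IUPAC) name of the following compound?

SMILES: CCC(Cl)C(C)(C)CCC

3-chloro-4,4-dimethylheptane

The longest continuous carbon chain has 7 atoms, so the parent hydride is heptane.
Choose the numbering such that the substituent locant set {3,4,4} is lower than {4,4,5} at the first point of difference.
With this numbering: a chloro group at C-3; two methyl groups at C-4.
Substituent prefixes are cited in alphabetical order (multiplying prefixes like di-/tri- are ignored for ordering).
Assembling the pieces gives 3-chloro-4,4-dimethylheptane.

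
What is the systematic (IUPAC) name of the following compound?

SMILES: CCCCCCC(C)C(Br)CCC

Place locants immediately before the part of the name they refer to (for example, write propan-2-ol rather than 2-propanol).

4-bromo-5-methylundecane

The parent chain contains 11 carbons (undecane).
Choose the numbering such that the substituent locant set {4,5} is lower than {7,8} at the first point of difference.
With this numbering: a bromo group at C-4; a methyl group at C-5.
Substituent prefixes are cited in alphabetical order (multiplying prefixes like di-/tri- are ignored for ordering).
Putting it together: 4-bromo-5-methylundecane.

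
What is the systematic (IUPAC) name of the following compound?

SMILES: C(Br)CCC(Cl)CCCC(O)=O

8-bromo-5-chlorooctanoic acid

Counting along the main chain through the –COOH group gives 8 carbons: the parent is octane.
The highest-priority functional group is a carboxylic acid (terminal –COOH), so the name ends in -oic acid.
The numbering direction is chosen so that the carboxylic acid carbon is C-1 by definition.
With this numbering: a bromo group at C-8; a chloro group at C-5.
Prefixes are listed alphabetically: bromo, chloro.
Assembling the pieces gives 8-bromo-5-chlorooctanoic acid.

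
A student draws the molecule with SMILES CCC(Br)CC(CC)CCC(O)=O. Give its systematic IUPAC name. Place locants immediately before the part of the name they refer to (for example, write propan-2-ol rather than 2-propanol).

The longest chain bearing the –COOH group is 8 carbons long (octane).
The highest-priority functional group is a carboxylic acid (terminal –COOH), so the name ends in -oic acid.
The numbering direction is chosen so that the carboxylic acid carbon is C-1 by definition.
That gives a bromo group at C-6; an ethyl group at C-4.
The substituents are ordered alphabetically, ignoring any di-/tri- multipliers.
Assembling the pieces gives 6-bromo-4-ethyloctanoic acid.

6-bromo-4-ethyloctanoic acid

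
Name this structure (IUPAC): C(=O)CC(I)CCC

3-iodohexanal

The longest carbon chain that includes the –CHO group has 6 carbons, so the parent hydride is hexane.
The highest-priority functional group is an aldehyde (terminal –CHO), so the name ends in -al.
Number the chain so that the aldehyde carbon is C-1 by definition.
With this numbering: an iodo group at C-3.
Putting it together: 3-iodohexanal.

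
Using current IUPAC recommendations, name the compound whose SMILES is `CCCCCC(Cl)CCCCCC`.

6-chlorododecane

The longest carbon chain is 12 atoms: the parent is dodecane.
Choose the numbering such that the substituent locant set {6} is lower than {7} at the first point of difference.
With this numbering: a chloro group at C-6.
Assembling the pieces gives 6-chlorododecane.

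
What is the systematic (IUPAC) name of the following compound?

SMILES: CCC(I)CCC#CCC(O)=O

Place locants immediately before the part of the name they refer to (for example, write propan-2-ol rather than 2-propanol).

7-iodonon-3-ynoic acid

The longest carbon chain that includes the –COOH group and the multiple bond has 9 carbons, so the parent hydride is nonane.
The principal characteristic group is a carboxylic acid (terminal –COOH), named with the suffix -oic acid.
There is one C≡C triple bond, indicated by the ending -yne.
Choose the numbering such that the carboxylic acid carbon is C-1 by definition.
With this numbering: the triple bond between C-3 and C-4; an iodo group at C-7.
Assembling the pieces gives 7-iodonon-3-ynoic acid.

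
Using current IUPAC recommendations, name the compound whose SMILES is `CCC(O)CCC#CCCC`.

dec-6-yn-3-ol

The longest chain bearing the –OH group and the multiple bond is 10 carbons long (decane).
The highest-priority functional group is an alcohol (–OH), so the name ends in -ol.
There is one C≡C triple bond, indicated by the ending -yne.
Choose the numbering such that numbering from this end puts the hydroxyl group at C-3 rather than C-8.
This places the hydroxyl at C-3; the triple bond between C-6 and C-7.
The name is dec-6-yn-3-ol.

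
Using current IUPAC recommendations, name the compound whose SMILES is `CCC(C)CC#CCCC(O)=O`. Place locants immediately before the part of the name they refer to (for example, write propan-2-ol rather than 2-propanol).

Counting along the main chain through the –COOH group and the multiple bond gives 9 carbons: the parent is nonane.
The highest-priority functional group is a carboxylic acid (terminal –COOH), so the name ends in -oic acid.
The chain contains a C≡C triple bond, so the unsaturation ending is -yne.
The numbering direction is chosen so that the carboxylic acid carbon is C-1 by definition.
This places the triple bond between C-4 and C-5; a methyl group at C-7.
Putting it together: 7-methylnon-4-ynoic acid.

7-methylnon-4-ynoic acid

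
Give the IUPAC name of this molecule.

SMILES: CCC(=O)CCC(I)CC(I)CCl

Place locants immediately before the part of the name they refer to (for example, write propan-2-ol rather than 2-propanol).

9-chloro-6,8-diiodononan-3-one

The longest chain bearing the carbonyl is 9 carbons long (nonane).
The principal characteristic group is a ketone (C=O on an internal carbon), named with the suffix -one.
The numbering direction is chosen so that numbering from this end puts the carbonyl group at C-3 rather than C-7.
That gives the carbonyl at C-3; a chloro group at C-9; iodo groups at C-6 and C-8.
The substituents are ordered alphabetically, ignoring any di-/tri- multipliers.
Assembling the pieces gives 9-chloro-6,8-diiodononan-3-one.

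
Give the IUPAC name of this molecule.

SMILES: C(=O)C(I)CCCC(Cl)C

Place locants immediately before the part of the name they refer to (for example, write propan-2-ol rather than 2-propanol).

Counting along the main chain through the –CHO group gives 7 carbons: the parent is heptane.
An aldehyde (terminal –CHO) is the principal characteristic group, giving the suffix -al.
Number the chain so that the aldehyde carbon is C-1 by definition.
That gives a chloro group at C-6; an iodo group at C-2.
Substituent prefixes are cited in alphabetical order (multiplying prefixes like di-/tri- are ignored for ordering).
The name is 6-chloro-2-iodoheptanal.

6-chloro-2-iodoheptanal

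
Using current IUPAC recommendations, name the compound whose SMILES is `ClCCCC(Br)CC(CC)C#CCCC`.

8-bromo-11-chloro-6-ethylundec-4-yne

The longest chain bearing the multiple bond is 11 carbons long (undecane).
A C≡C triple bond in the chain gives the infix -yne-.
The numbering direction is chosen so that numbering from this end puts the triple bond at C-4 rather than C-7.
This places the triple bond between C-4 and C-5; a bromo group at C-8; a chloro group at C-11; an ethyl group at C-6.
Substituent prefixes are cited in alphabetical order (multiplying prefixes like di-/tri- are ignored for ordering).
Putting it together: 8-bromo-11-chloro-6-ethylundec-4-yne.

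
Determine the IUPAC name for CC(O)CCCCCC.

The longest carbon chain that includes the –OH group has 8 carbons, so the parent hydride is octane.
The highest-priority functional group is an alcohol (–OH), so the name ends in -ol.
Choose the numbering such that numbering from this end puts the hydroxyl group at C-2 rather than C-7.
This places the hydroxyl at C-2.
Assembling the pieces gives octan-2-ol.

octan-2-ol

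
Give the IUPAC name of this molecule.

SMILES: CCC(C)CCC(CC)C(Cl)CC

The longest carbon chain is 9 atoms: the parent is nonane.
Number the chain so that the substituent locant set {3,4,7} is lower than {3,6,7} at the first point of difference.
That gives a chloro group at C-3; an ethyl group at C-4; a methyl group at C-7.
The substituents are ordered alphabetically, ignoring any di-/tri- multipliers.
Assembling the pieces gives 3-chloro-4-ethyl-7-methylnonane.

3-chloro-4-ethyl-7-methylnonane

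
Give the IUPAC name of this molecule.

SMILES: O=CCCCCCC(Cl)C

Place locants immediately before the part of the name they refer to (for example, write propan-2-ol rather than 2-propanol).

7-chlorooctanal

The longest carbon chain that includes the –CHO group has 8 carbons, so the parent hydride is octane.
The principal characteristic group is an aldehyde (terminal –CHO), named with the suffix -al.
Number the chain so that the aldehyde carbon is C-1 by definition.
This places a chloro group at C-7.
Putting it together: 7-chlorooctanal.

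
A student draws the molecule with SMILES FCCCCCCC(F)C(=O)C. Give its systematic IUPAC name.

The longest chain bearing the carbonyl is 9 carbons long (nonane).
A ketone (C=O on an internal carbon) is the principal characteristic group, giving the suffix -one.
Number the chain so that numbering from this end puts the carbonyl group at C-2 rather than C-8.
With this numbering: the carbonyl at C-2; fluoro groups at C-3 and C-9.
The name is 3,9-difluorononan-2-one.

3,9-difluorononan-2-one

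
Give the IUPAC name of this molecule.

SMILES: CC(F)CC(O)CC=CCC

Counting along the main chain through the –OH group and the multiple bond gives 9 carbons: the parent is nonane.
The highest-priority functional group is an alcohol (–OH), so the name ends in -ol.
The chain contains a C=C double bond, so the unsaturation ending is -ene.
Choose the numbering such that numbering from this end puts the hydroxyl group at C-4 rather than C-6.
That gives the hydroxyl at C-4; the double bond between C-6 and C-7; a fluoro group at C-2.
The name is 2-fluoronon-6-en-4-ol.

2-fluoronon-6-en-4-ol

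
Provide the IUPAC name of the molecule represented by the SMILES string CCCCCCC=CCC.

dec-3-ene

The longest chain bearing the multiple bond is 10 carbons long (decane).
There is one C=C double bond, indicated by the ending -ene.
Choose the numbering such that numbering from this end puts the double bond at C-3 rather than C-7.
With this numbering: the double bond between C-3 and C-4.
The name is dec-3-ene.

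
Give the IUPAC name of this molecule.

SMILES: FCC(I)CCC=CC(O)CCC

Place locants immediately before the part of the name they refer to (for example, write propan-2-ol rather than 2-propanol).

The longest chain bearing the –OH group and the multiple bond is 10 carbons long (decane).
An alcohol (–OH) is the principal characteristic group, giving the suffix -ol.
A C=C double bond in the chain gives the infix -ene-.
The numbering direction is chosen so that numbering from this end puts the hydroxyl group at C-4 rather than C-7.
With this numbering: the hydroxyl at C-4; the double bond between C-5 and C-6; a fluoro group at C-10; an iodo group at C-9.
Substituent prefixes are cited in alphabetical order (multiplying prefixes like di-/tri- are ignored for ordering).
Putting it together: 10-fluoro-9-iododec-5-en-4-ol.

10-fluoro-9-iododec-5-en-4-ol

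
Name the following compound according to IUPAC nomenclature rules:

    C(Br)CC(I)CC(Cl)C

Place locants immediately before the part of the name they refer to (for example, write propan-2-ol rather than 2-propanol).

1-bromo-5-chloro-3-iodohexane

The longest carbon chain is 6 atoms: the parent is hexane.
The numbering direction is chosen so that the substituent locant set {1,3,5} is lower than {2,4,6} at the first point of difference.
This places a bromo group at C-1; a chloro group at C-5; an iodo group at C-3.
Prefixes are listed alphabetically: bromo, chloro, iodo.
Assembling the pieces gives 1-bromo-5-chloro-3-iodohexane.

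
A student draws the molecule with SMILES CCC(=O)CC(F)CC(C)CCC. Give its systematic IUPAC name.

The longest chain bearing the carbonyl is 10 carbons long (decane).
The highest-priority functional group is a ketone (C=O on an internal carbon), so the name ends in -one.
Choose the numbering such that numbering from this end puts the carbonyl group at C-3 rather than C-8.
With this numbering: the carbonyl at C-3; a fluoro group at C-5; a methyl group at C-7.
The substituents are ordered alphabetically, ignoring any di-/tri- multipliers.
Putting it together: 5-fluoro-7-methyldecan-3-one.

5-fluoro-7-methyldecan-3-one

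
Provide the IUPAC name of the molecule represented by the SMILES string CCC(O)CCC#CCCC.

dec-6-yn-3-ol

The longest carbon chain that includes the –OH group and the multiple bond has 10 carbons, so the parent hydride is decane.
The principal characteristic group is an alcohol (–OH), named with the suffix -ol.
There is one C≡C triple bond, indicated by the ending -yne.
The numbering direction is chosen so that numbering from this end puts the hydroxyl group at C-3 rather than C-8.
This places the hydroxyl at C-3; the triple bond between C-6 and C-7.
Putting it together: dec-6-yn-3-ol.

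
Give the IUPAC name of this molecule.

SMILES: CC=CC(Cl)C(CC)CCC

The longest chain bearing the multiple bond is 8 carbons long (octane).
The chain contains a C=C double bond, so the unsaturation ending is -ene.
The numbering direction is chosen so that numbering from this end puts the double bond at C-2 rather than C-6.
This places the double bond between C-2 and C-3; a chloro group at C-4; an ethyl group at C-5.
The substituents are ordered alphabetically, ignoring any di-/tri- multipliers.
Putting it together: 4-chloro-5-ethyloct-2-ene.

4-chloro-5-ethyloct-2-ene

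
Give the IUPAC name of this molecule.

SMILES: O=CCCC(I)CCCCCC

Counting along the main chain through the –CHO group gives 10 carbons: the parent is decane.
The principal characteristic group is an aldehyde (terminal –CHO), named with the suffix -al.
The numbering direction is chosen so that the aldehyde carbon is C-1 by definition.
With this numbering: an iodo group at C-4.
Putting it together: 4-iododecanal.

4-iododecanal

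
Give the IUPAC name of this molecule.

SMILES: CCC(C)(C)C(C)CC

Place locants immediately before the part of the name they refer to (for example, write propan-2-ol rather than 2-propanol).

The longest carbon chain is 6 atoms: the parent is hexane.
Number the chain so that the substituent locant set {3,3,4} is lower than {3,4,4} at the first point of difference.
That gives methyl groups at C-3 (×2) and C-4.
Assembling the pieces gives 3,3,4-trimethylhexane.

3,3,4-trimethylhexane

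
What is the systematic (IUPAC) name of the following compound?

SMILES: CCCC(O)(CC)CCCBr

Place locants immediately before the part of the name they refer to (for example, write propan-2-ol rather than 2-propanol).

1-bromo-4-ethylheptan-4-ol

Counting along the main chain through the –OH group gives 7 carbons: the parent is heptane.
An alcohol (–OH) is the principal characteristic group, giving the suffix -ol.
Choose the numbering such that the substituent locant set {1,4} is lower than {4,7} at the first point of difference.
This places the hydroxyl at C-4; a bromo group at C-1; an ethyl group at C-4.
Substituent prefixes are cited in alphabetical order (multiplying prefixes like di-/tri- are ignored for ordering).
Assembling the pieces gives 1-bromo-4-ethylheptan-4-ol.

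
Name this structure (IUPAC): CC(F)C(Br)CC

3-bromo-2-fluoropentane

The longest continuous carbon chain has 5 atoms, so the parent hydride is pentane.
Number the chain so that the substituent locant set {2,3} is lower than {3,4} at the first point of difference.
That gives a bromo group at C-3; a fluoro group at C-2.
Substituent prefixes are cited in alphabetical order (multiplying prefixes like di-/tri- are ignored for ordering).
The name is 3-bromo-2-fluoropentane.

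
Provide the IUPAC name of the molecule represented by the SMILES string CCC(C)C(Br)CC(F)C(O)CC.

6-bromo-4-fluoro-7-methylnonan-3-ol

Counting along the main chain through the –OH group gives 9 carbons: the parent is nonane.
An alcohol (–OH) is the principal characteristic group, giving the suffix -ol.
The numbering direction is chosen so that numbering from this end puts the hydroxyl group at C-3 rather than C-7.
With this numbering: the hydroxyl at C-3; a bromo group at C-6; a fluoro group at C-4; a methyl group at C-7.
The substituents are ordered alphabetically, ignoring any di-/tri- multipliers.
The name is 6-bromo-4-fluoro-7-methylnonan-3-ol.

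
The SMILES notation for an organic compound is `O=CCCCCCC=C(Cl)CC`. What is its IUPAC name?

8-chlorodec-7-enal

Counting along the main chain through the –CHO group and the multiple bond gives 10 carbons: the parent is decane.
The principal characteristic group is an aldehyde (terminal –CHO), named with the suffix -al.
The chain contains a C=C double bond, so the unsaturation ending is -ene.
Number the chain so that the aldehyde carbon is C-1 by definition.
That gives the double bond between C-7 and C-8; a chloro group at C-8.
Putting it together: 8-chlorodec-7-enal.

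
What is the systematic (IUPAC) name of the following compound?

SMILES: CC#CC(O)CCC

hept-2-yn-4-ol

Counting along the main chain through the –OH group and the multiple bond gives 7 carbons: the parent is heptane.
The highest-priority functional group is an alcohol (–OH), so the name ends in -ol.
A C≡C triple bond in the chain gives the infix -yne-.
The numbering direction is chosen so that numbering from this end puts the triple bond at C-2 rather than C-5.
With this numbering: the hydroxyl at C-4; the triple bond between C-2 and C-3.
Putting it together: hept-2-yn-4-ol.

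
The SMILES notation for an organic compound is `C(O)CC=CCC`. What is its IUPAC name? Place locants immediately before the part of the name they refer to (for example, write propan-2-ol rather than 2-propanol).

The longest chain bearing the –OH group and the multiple bond is 6 carbons long (hexane).
The principal characteristic group is an alcohol (–OH), named with the suffix -ol.
The chain contains a C=C double bond, so the unsaturation ending is -ene.
The numbering direction is chosen so that numbering from this end puts the hydroxyl group at C-1 rather than C-6.
That gives the hydroxyl at C-1; the double bond between C-3 and C-4.
Putting it together: hex-3-en-1-ol.

hex-3-en-1-ol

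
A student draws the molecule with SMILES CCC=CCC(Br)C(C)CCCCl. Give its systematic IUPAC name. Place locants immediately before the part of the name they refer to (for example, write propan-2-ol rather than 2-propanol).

6-bromo-10-chloro-7-methyldec-3-ene

The longest chain bearing the multiple bond is 10 carbons long (decane).
A C=C double bond in the chain gives the infix -ene-.
Number the chain so that numbering from this end puts the double bond at C-3 rather than C-7.
That gives the double bond between C-3 and C-4; a bromo group at C-6; a chloro group at C-10; a methyl group at C-7.
Prefixes are listed alphabetically: bromo, chloro, methyl.
Putting it together: 6-bromo-10-chloro-7-methyldec-3-ene.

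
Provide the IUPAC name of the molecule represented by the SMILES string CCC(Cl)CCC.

3-chlorohexane

The longest continuous carbon chain has 6 atoms, so the parent hydride is hexane.
Choose the numbering such that the substituent locant set {3} is lower than {4} at the first point of difference.
This places a chloro group at C-3.
Putting it together: 3-chlorohexane.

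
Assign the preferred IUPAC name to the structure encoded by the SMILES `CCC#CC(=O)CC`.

The longest carbon chain that includes the carbonyl and the multiple bond has 7 carbons, so the parent hydride is heptane.
The principal characteristic group is a ketone (C=O on an internal carbon), named with the suffix -one.
A C≡C triple bond in the chain gives the infix -yne-.
The numbering direction is chosen so that numbering from this end puts the carbonyl group at C-3 rather than C-5.
That gives the carbonyl at C-3; the triple bond between C-4 and C-5.
Putting it together: hept-4-yn-3-one.

hept-4-yn-3-one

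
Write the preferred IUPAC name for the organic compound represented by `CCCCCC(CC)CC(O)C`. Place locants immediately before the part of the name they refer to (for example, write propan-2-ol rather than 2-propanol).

Counting along the main chain through the –OH group gives 9 carbons: the parent is nonane.
The highest-priority functional group is an alcohol (–OH), so the name ends in -ol.
Number the chain so that numbering from this end puts the hydroxyl group at C-2 rather than C-8.
That gives the hydroxyl at C-2; an ethyl group at C-4.
The name is 4-ethylnonan-2-ol.

4-ethylnonan-2-ol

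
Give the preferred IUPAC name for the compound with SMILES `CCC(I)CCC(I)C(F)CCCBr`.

The longest continuous carbon chain has 10 atoms, so the parent hydride is decane.
Choose the numbering such that the substituent locant set {1,4,5,8} is lower than {3,6,7,10} at the first point of difference.
With this numbering: a bromo group at C-1; a fluoro group at C-4; iodo groups at C-5 and C-8.
Prefixes are listed alphabetically: bromo, fluoro, iodo.
Assembling the pieces gives 1-bromo-4-fluoro-5,8-diiododecane.

1-bromo-4-fluoro-5,8-diiododecane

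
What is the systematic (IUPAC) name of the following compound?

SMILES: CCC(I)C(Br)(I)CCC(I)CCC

The longest carbon chain is 10 atoms: the parent is decane.
Choose the numbering such that the substituent locant set {3,4,4,7} is lower than {4,7,7,8} at the first point of difference.
With this numbering: a bromo group at C-4; iodo groups at C-3 and C-4 and C-7.
The substituents are ordered alphabetically, ignoring any di-/tri- multipliers.
Putting it together: 4-bromo-3,4,7-triiododecane.

4-bromo-3,4,7-triiododecane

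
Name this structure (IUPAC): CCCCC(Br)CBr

1,2-dibromohexane

The longest carbon chain is 6 atoms: the parent is hexane.
The numbering direction is chosen so that the substituent locant set {1,2} is lower than {5,6} at the first point of difference.
That gives bromo groups at C-1 and C-2.
The name is 1,2-dibromohexane.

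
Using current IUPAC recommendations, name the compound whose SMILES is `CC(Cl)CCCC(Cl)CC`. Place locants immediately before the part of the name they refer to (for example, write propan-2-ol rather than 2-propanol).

The parent chain contains 8 carbons (octane).
Choose the numbering such that the substituent locant set {2,6} is lower than {3,7} at the first point of difference.
With this numbering: chloro groups at C-2 and C-6.
The name is 2,6-dichlorooctane.

2,6-dichlorooctane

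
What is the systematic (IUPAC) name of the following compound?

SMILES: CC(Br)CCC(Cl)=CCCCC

The longest carbon chain that includes the multiple bond has 10 carbons, so the parent hydride is decane.
There is one C=C double bond, indicated by the ending -ene.
Choose the numbering such that the substituent locant set {2,5} is lower than {6,9} at the first point of difference.
With this numbering: the double bond between C-5 and C-6; a bromo group at C-2; a chloro group at C-5.
The substituents are ordered alphabetically, ignoring any di-/tri- multipliers.
The name is 2-bromo-5-chlorodec-5-ene.

2-bromo-5-chlorodec-5-ene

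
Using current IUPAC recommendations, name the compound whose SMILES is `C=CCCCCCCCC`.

The longest carbon chain that includes the multiple bond has 10 carbons, so the parent hydride is decane.
The chain contains a C=C double bond, so the unsaturation ending is -ene.
Choose the numbering such that numbering from this end puts the double bond at C-1 rather than C-9.
With this numbering: the double bond between C-1 and C-2.
Putting it together: dec-1-ene.

dec-1-ene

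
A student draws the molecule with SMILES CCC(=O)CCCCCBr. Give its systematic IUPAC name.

Counting along the main chain through the carbonyl gives 8 carbons: the parent is octane.
A ketone (C=O on an internal carbon) is the principal characteristic group, giving the suffix -one.
The numbering direction is chosen so that numbering from this end puts the carbonyl group at C-3 rather than C-6.
That gives the carbonyl at C-3; a bromo group at C-8.
Putting it together: 8-bromooctan-3-one.

8-bromooctan-3-one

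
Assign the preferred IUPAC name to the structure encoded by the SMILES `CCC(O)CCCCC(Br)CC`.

The longest carbon chain that includes the –OH group has 10 carbons, so the parent hydride is decane.
The highest-priority functional group is an alcohol (–OH), so the name ends in -ol.
Number the chain so that numbering from this end puts the hydroxyl group at C-3 rather than C-8.
With this numbering: the hydroxyl at C-3; a bromo group at C-8.
Putting it together: 8-bromodecan-3-ol.

8-bromodecan-3-ol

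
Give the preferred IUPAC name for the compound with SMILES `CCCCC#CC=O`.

hept-2-ynal

The longest chain bearing the –CHO group and the multiple bond is 7 carbons long (heptane).
The highest-priority functional group is an aldehyde (terminal –CHO), so the name ends in -al.
The chain contains a C≡C triple bond, so the unsaturation ending is -yne.
Choose the numbering such that the aldehyde carbon is C-1 by definition.
With this numbering: the triple bond between C-2 and C-3.
The name is hept-2-ynal.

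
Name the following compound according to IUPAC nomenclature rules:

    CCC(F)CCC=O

4-fluorohexanal

Counting along the main chain through the –CHO group gives 6 carbons: the parent is hexane.
The highest-priority functional group is an aldehyde (terminal –CHO), so the name ends in -al.
Number the chain so that the aldehyde carbon is C-1 by definition.
With this numbering: a fluoro group at C-4.
The name is 4-fluorohexanal.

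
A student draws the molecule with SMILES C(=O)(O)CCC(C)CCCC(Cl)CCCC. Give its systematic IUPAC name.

The longest carbon chain that includes the –COOH group has 12 carbons, so the parent hydride is dodecane.
A carboxylic acid (terminal –COOH) is the principal characteristic group, giving the suffix -oic acid.
Number the chain so that the carboxylic acid carbon is C-1 by definition.
That gives a chloro group at C-8; a methyl group at C-4.
The substituents are ordered alphabetically, ignoring any di-/tri- multipliers.
Putting it together: 8-chloro-4-methyldodecanoic acid.

8-chloro-4-methyldodecanoic acid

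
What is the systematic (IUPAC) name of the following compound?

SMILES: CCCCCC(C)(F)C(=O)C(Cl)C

The longest carbon chain that includes the carbonyl has 9 carbons, so the parent hydride is nonane.
The principal characteristic group is a ketone (C=O on an internal carbon), named with the suffix -one.
Choose the numbering such that numbering from this end puts the carbonyl group at C-3 rather than C-7.
That gives the carbonyl at C-3; a chloro group at C-2; a fluoro group at C-4; a methyl group at C-4.
The substituents are ordered alphabetically, ignoring any di-/tri- multipliers.
Putting it together: 2-chloro-4-fluoro-4-methylnonan-3-one.

2-chloro-4-fluoro-4-methylnonan-3-one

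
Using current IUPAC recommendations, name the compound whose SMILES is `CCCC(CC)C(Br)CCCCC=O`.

6-bromo-7-ethyldecanal

Counting along the main chain through the –CHO group gives 10 carbons: the parent is decane.
The principal characteristic group is an aldehyde (terminal –CHO), named with the suffix -al.
The numbering direction is chosen so that the aldehyde carbon is C-1 by definition.
That gives a bromo group at C-6; an ethyl group at C-7.
The substituents are ordered alphabetically, ignoring any di-/tri- multipliers.
The name is 6-bromo-7-ethyldecanal.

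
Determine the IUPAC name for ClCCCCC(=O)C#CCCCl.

Counting along the main chain through the carbonyl and the multiple bond gives 9 carbons: the parent is nonane.
The principal characteristic group is a ketone (C=O on an internal carbon), named with the suffix -one.
The chain contains a C≡C triple bond, so the unsaturation ending is -yne.
Choose the numbering such that numbering from this end puts the triple bond at C-3 rather than C-6.
This places the carbonyl at C-5; the triple bond between C-3 and C-4; chloro groups at C-1 and C-9.
The name is 1,9-dichloronon-3-yn-5-one.

1,9-dichloronon-3-yn-5-one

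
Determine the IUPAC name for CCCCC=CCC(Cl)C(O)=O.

2-chloronon-4-enoic acid

The longest chain bearing the –COOH group and the multiple bond is 9 carbons long (nonane).
A carboxylic acid (terminal –COOH) is the principal characteristic group, giving the suffix -oic acid.
There is one C=C double bond, indicated by the ending -ene.
The numbering direction is chosen so that the carboxylic acid carbon is C-1 by definition.
This places the double bond between C-4 and C-5; a chloro group at C-2.
Putting it together: 2-chloronon-4-enoic acid.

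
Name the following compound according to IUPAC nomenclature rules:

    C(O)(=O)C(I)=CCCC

2-iodohex-2-enoic acid

Counting along the main chain through the –COOH group and the multiple bond gives 6 carbons: the parent is hexane.
The highest-priority functional group is a carboxylic acid (terminal –COOH), so the name ends in -oic acid.
A C=C double bond in the chain gives the infix -ene-.
Choose the numbering such that the carboxylic acid carbon is C-1 by definition.
That gives the double bond between C-2 and C-3; an iodo group at C-2.
The name is 2-iodohex-2-enoic acid.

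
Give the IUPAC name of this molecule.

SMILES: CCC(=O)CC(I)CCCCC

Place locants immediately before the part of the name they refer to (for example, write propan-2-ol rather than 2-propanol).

Counting along the main chain through the carbonyl gives 10 carbons: the parent is decane.
The principal characteristic group is a ketone (C=O on an internal carbon), named with the suffix -one.
Choose the numbering such that numbering from this end puts the carbonyl group at C-3 rather than C-8.
This places the carbonyl at C-3; an iodo group at C-5.
Assembling the pieces gives 5-iododecan-3-one.

5-iododecan-3-one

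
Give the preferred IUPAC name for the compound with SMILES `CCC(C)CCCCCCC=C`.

The longest chain bearing the multiple bond is 11 carbons long (undecane).
A C=C double bond in the chain gives the infix -ene-.
Choose the numbering such that numbering from this end puts the double bond at C-1 rather than C-10.
With this numbering: the double bond between C-1 and C-2; a methyl group at C-9.
The name is 9-methylundec-1-ene.

9-methylundec-1-ene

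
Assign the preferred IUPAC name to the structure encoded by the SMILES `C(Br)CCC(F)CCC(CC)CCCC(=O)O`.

11-bromo-5-ethyl-8-fluoroundecanoic acid

The longest chain bearing the –COOH group is 11 carbons long (undecane).
The principal characteristic group is a carboxylic acid (terminal –COOH), named with the suffix -oic acid.
Number the chain so that the carboxylic acid carbon is C-1 by definition.
That gives a bromo group at C-11; an ethyl group at C-5; a fluoro group at C-8.
Prefixes are listed alphabetically: bromo, ethyl, fluoro.
Putting it together: 11-bromo-5-ethyl-8-fluoroundecanoic acid.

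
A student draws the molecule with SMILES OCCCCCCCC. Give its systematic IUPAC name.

octan-1-ol

The longest chain bearing the –OH group is 8 carbons long (octane).
An alcohol (–OH) is the principal characteristic group, giving the suffix -ol.
Choose the numbering such that numbering from this end puts the hydroxyl group at C-1 rather than C-8.
That gives the hydroxyl at C-1.
Assembling the pieces gives octan-1-ol.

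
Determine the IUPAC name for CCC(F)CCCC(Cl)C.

2-chloro-6-fluorooctane

The parent chain contains 8 carbons (octane).
Number the chain so that the substituent locant set {2,6} is lower than {3,7} at the first point of difference.
With this numbering: a chloro group at C-2; a fluoro group at C-6.
Substituent prefixes are cited in alphabetical order (multiplying prefixes like di-/tri- are ignored for ordering).
Assembling the pieces gives 2-chloro-6-fluorooctane.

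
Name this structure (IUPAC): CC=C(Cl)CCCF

The longest carbon chain that includes the multiple bond has 6 carbons, so the parent hydride is hexane.
The chain contains a C=C double bond, so the unsaturation ending is -ene.
Number the chain so that numbering from this end puts the double bond at C-2 rather than C-4.
This places the double bond between C-2 and C-3; a chloro group at C-3; a fluoro group at C-6.
Prefixes are listed alphabetically: chloro, fluoro.
Putting it together: 3-chloro-6-fluorohex-2-ene.

3-chloro-6-fluorohex-2-ene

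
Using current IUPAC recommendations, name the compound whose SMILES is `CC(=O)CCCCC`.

Counting along the main chain through the carbonyl gives 7 carbons: the parent is heptane.
The highest-priority functional group is a ketone (C=O on an internal carbon), so the name ends in -one.
Number the chain so that numbering from this end puts the carbonyl group at C-2 rather than C-6.
This places the carbonyl at C-2.
Assembling the pieces gives heptan-2-one.

heptan-2-one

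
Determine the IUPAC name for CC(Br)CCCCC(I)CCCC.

2-bromo-7-iodoundecane

The parent chain contains 11 carbons (undecane).
Choose the numbering such that the substituent locant set {2,7} is lower than {5,10} at the first point of difference.
That gives a bromo group at C-2; an iodo group at C-7.
Substituent prefixes are cited in alphabetical order (multiplying prefixes like di-/tri- are ignored for ordering).
Putting it together: 2-bromo-7-iodoundecane.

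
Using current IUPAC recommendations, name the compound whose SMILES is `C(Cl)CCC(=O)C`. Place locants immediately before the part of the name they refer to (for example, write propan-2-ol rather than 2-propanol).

Counting along the main chain through the carbonyl gives 5 carbons: the parent is pentane.
The principal characteristic group is a ketone (C=O on an internal carbon), named with the suffix -one.
The numbering direction is chosen so that numbering from this end puts the carbonyl group at C-2 rather than C-4.
This places the carbonyl at C-2; a chloro group at C-5.
Assembling the pieces gives 5-chloropentan-2-one.

5-chloropentan-2-one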